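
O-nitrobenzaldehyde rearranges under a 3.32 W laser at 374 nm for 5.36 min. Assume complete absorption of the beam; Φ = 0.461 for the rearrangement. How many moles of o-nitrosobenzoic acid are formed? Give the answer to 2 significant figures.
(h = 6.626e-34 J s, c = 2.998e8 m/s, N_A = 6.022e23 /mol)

Photon energy at 374 nm: hc/λ = (6.626e-34)(2.998e8)/(374e-9) = 5.311e-19 J.
Energy delivered: (3.32 W)(321.6 s) = 1068 J.
Photons incident: 1068 / 5.311e-19 = 2.011e21, i.e. 2.011e21/6.022e23 = 0.003339 mol.
Product: Φ × n_abs = 0.461 × 0.003339 = 0.001539 mol.

0.0015 mol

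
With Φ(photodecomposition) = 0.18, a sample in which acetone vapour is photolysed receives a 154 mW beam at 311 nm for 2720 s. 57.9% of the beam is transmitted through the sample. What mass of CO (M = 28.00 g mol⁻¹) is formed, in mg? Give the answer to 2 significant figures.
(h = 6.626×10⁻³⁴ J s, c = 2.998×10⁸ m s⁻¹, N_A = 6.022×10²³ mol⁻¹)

2.3 mg

Photon energy at 311 nm: hc/λ = (6.626×10⁻³⁴)(2.998×10⁸)/(311×10⁻⁹) = 6.387×10⁻¹⁹ J.
Energy delivered: (154 mW)(2720 s) = 418.9 J.
Photons incident: 418.9 / 6.387×10⁻¹⁹ = 6.559×10²⁰, i.e. 6.559×10²⁰/6.022×10²³ = 0.001089 mol.
Fraction absorbed: 1 − 57.9/100 = 0.4210.
Photons absorbed: 0.4210 × 0.001089 = 4.585×10⁻⁴ mol.
Product: Φ × n_abs = 0.18 × 4.585×10⁻⁴ = 8.253×10⁻⁵ mol.
Mass: 8.253×10⁻⁵ × 28.00 = 0.002311 g = 2.3 mg.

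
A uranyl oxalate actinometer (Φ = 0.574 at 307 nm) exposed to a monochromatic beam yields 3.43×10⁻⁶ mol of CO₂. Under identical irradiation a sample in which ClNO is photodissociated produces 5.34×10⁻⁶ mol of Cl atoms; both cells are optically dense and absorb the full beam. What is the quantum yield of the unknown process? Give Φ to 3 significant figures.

Photons absorbed by the actinometer: 3.43×10⁻⁶ / 0.574 = 5.976×10⁻⁶ mol.
Φ(unknown) = 5.34×10⁻⁶ / 5.976×10⁻⁶ = 0.894.

Φ = 0.894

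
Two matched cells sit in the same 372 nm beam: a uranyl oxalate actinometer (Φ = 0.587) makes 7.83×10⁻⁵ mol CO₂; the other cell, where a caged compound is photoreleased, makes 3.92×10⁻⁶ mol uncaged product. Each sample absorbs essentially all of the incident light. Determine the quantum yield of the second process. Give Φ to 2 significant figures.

Photons absorbed by the actinometer: 7.83×10⁻⁵ / 0.587 = 1.334×10⁻⁴ mol.
Φ(unknown) = 3.92×10⁻⁶ / 1.334×10⁻⁴ = 0.029.

Φ = 0.029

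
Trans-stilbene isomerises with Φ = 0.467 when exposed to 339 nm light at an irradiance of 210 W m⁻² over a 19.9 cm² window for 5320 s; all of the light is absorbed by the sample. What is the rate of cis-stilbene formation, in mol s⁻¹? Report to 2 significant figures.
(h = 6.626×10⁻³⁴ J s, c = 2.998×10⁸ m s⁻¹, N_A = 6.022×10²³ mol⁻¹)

5.5×10⁻⁷ mol s⁻¹

Photon energy at 339 nm: hc/λ = (6.626×10⁻³⁴)(2.998×10⁸)/(339×10⁻⁹) = 5.860×10⁻¹⁹ J.
Energy delivered: (210 W m⁻²)(19.9×10⁻⁴ m²)(5320 s) = 2223 J.
Photons incident: 2223 / 5.860×10⁻¹⁹ = 3.794×10²¹, i.e. 3.794×10²¹/6.022×10²³ = 0.006300 mol.
Product formed: 0.467 × 0.006300 = 0.002942 mol.
Rate: 0.002942 / 5320 s = 5.5×10⁻⁷ mol s⁻¹.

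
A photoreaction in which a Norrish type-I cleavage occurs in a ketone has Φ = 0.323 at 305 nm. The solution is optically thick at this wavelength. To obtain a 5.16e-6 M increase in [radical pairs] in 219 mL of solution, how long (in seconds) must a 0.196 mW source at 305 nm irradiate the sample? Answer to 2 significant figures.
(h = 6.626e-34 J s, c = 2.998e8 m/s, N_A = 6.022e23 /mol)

t ≈ 7000 s

Product: (5.16e-6 M)(0.219 L) = 1.130e-6 mol.
Photons that must be absorbed: 1.130e-6 / 0.323 = 3.498e-6 mol.
Photon energy: hc/λ = 6.513e-19 J; per mole, 3.922e5 J mol⁻¹.
Energy required: 3.498e-6 × 3.922e5 = 1.372 J.
Time: 1.372 J / 0.000196 W = 7000 s.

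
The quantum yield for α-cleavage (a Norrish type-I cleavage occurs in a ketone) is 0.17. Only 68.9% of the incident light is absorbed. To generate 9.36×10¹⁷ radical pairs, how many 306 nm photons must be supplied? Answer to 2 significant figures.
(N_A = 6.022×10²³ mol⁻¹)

Product: 9.36×10¹⁷ / 6.022×10²³ = 1.554×10⁻⁶ mol.
Photons that must be absorbed: 1.554×10⁻⁶ / 0.17 = 9.141×10⁻⁶ mol.
Incident photons needed: 9.141×10⁻⁶ / 0.689 = 1.327×10⁻⁵ mol.
Photon count: 1.327×10⁻⁵ × 6.022×10²³ = 8.0×10¹⁸.

8.0×10¹⁸ photons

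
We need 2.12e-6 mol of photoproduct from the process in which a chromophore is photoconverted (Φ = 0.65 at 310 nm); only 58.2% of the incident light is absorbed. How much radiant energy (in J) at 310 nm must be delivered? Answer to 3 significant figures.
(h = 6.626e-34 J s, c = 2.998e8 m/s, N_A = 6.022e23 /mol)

2.16 J

Photons that must be absorbed: 2.12e-6 / 0.65 = 3.262e-6 mol.
Incident photons needed: 3.262e-6 / 0.582 = 5.605e-6 mol.
Photon energy: hc/λ = 6.408e-19 J; per mole, 3.859e5 J mol⁻¹.
Energy required: 5.605e-6 × 3.859e5 = 2.16 J.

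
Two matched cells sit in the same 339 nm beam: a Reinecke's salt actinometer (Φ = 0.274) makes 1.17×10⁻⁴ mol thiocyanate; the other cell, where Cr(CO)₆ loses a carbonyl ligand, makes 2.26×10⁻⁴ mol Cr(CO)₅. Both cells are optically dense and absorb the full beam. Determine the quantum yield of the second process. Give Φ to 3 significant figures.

Φ = 0.529

Photons absorbed by the actinometer: 1.17×10⁻⁴ / 0.274 = 4.270×10⁻⁴ mol.
Φ(unknown) = 2.26×10⁻⁴ / 4.270×10⁻⁴ = 0.529.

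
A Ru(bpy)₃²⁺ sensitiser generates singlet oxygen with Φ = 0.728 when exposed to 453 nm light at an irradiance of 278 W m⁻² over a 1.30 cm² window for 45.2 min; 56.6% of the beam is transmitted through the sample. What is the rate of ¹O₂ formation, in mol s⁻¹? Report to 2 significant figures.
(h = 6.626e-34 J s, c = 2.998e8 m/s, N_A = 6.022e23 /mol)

4.3e-8 mol s⁻¹

Photon energy at 453 nm: hc/λ = (6.626e-34)(2.998e8)/(453e-9) = 4.385e-19 J.
Energy delivered: (278 W m⁻²)(1.30e-4 m²)(2712 s) = 98.01 J.
Photons incident: 98.01 / 4.385e-19 = 2.235e20, i.e. 2.235e20/6.022e23 = 3.711e-4 mol.
Fraction absorbed: 1 − 56.6/100 = 0.4340.
Photons absorbed: 0.4340 × 3.711e-4 = 1.611e-4 mol.
Product formed: 0.728 × 1.611e-4 = 1.173e-4 mol.
Rate: 1.173e-4 / 2712 s = 4.3e-8 mol s⁻¹.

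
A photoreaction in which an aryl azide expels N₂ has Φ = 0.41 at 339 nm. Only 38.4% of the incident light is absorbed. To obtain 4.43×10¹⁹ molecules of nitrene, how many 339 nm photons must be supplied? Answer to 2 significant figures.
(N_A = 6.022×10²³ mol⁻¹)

Product: 4.43×10¹⁹ / 6.022×10²³ = 7.356×10⁻⁵ mol.
Photons that must be absorbed: 7.356×10⁻⁵ / 0.41 = 1.794×10⁻⁴ mol.
Incident photons needed: 1.794×10⁻⁴ / 0.384 = 4.672×10⁻⁴ mol.
Photon count: 4.672×10⁻⁴ × 6.022×10²³ = 2.8×10²⁰.

2.8×10²⁰ photons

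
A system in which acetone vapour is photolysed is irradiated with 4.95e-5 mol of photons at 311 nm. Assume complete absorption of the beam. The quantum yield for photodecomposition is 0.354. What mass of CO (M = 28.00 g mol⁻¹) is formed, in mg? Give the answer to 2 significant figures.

Product: Φ × n_abs = 0.354 × 4.95e-5 = 1.752e-5 mol.
Mass: 1.752e-5 × 28.00 = 4.906e-4 g = 0.49 mg.

0.49 mg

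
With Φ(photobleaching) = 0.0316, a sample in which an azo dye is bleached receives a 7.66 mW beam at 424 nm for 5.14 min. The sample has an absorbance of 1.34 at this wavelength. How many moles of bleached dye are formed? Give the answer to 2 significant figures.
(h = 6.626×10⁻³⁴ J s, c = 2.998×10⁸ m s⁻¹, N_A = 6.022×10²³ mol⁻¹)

2.5×10⁻⁷ mol

Photon energy at 424 nm: hc/λ = (6.626×10⁻³⁴)(2.998×10⁸)/(424×10⁻⁹) = 4.685×10⁻¹⁹ J.
Energy delivered: (7.66 mW)(308.4 s) = 2.362 J.
Photons incident: 2.362 / 4.685×10⁻¹⁹ = 5.042×10¹⁸, i.e. 5.042×10¹⁸/6.022×10²³ = 8.373×10⁻⁶ mol.
Fraction absorbed: 1 − 10^(−1.34) = 0.9543.
Photons absorbed: 0.9543 × 8.373×10⁻⁶ = 7.990×10⁻⁶ mol.
Product: Φ × n_abs = 0.0316 × 7.990×10⁻⁶ = 2.525×10⁻⁷ mol.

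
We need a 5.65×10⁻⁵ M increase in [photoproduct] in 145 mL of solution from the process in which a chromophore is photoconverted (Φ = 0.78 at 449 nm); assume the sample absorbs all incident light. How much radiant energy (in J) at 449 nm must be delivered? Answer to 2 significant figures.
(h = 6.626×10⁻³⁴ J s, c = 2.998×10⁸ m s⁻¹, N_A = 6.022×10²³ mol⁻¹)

Product: (5.65×10⁻⁵ M)(0.145 L) = 8.193×10⁻⁶ mol.
Photons that must be absorbed: 8.193×10⁻⁶ / 0.78 = 1.050×10⁻⁵ mol.
Photon energy: hc/λ = 4.424×10⁻¹⁹ J; per mole, 2.664×10⁵ J mol⁻¹.
Energy required: 1.050×10⁻⁵ × 2.664×10⁵ = 2.8 J.

2.8 J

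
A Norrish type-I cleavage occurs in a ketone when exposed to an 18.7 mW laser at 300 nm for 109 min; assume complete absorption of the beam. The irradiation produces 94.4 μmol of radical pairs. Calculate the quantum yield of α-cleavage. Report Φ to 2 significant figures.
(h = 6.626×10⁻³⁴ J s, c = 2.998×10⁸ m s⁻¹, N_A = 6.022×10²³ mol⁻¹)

Product: 94.4 μmol = 9.44×10⁻⁵ mol.
Photon energy at 300 nm: hc/λ = (6.626×10⁻³⁴)(2.998×10⁸)/(300×10⁻⁹) = 6.622×10⁻¹⁹ J.
Energy delivered: (18.7 mW)(6540 s) = 122.3 J.
Photons incident: 122.3 / 6.622×10⁻¹⁹ = 1.847×10²⁰, i.e. 1.847×10²⁰/6.022×10²³ = 3.067×10⁻⁴ mol.
Φ = 9.44×10⁻⁵ mol / 3.067×10⁻⁴ mol photons = 0.31.

Φ = 0.31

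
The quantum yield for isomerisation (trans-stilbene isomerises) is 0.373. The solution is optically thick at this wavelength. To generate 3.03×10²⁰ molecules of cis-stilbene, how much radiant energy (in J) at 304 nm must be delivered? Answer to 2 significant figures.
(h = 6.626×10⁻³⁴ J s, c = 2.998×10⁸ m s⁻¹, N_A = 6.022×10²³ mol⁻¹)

Product: 3.03×10²⁰ / 6.022×10²³ = 5.032×10⁻⁴ mol.
Photons that must be absorbed: 5.032×10⁻⁴ / 0.373 = 0.001349 mol.
Photon energy: hc/λ = 6.534×10⁻¹⁹ J; per mole, 3.935×10⁵ J mol⁻¹.
Energy required: 0.001349 × 3.935×10⁵ = 530 J.

530 J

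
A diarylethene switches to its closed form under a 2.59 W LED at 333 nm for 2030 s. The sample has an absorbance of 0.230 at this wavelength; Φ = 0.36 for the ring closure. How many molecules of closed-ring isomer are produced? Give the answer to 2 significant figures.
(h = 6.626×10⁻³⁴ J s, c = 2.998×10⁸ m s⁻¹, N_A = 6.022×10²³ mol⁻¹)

1.3×10²¹ molecules

Photon energy at 333 nm: hc/λ = (6.626×10⁻³⁴)(2.998×10⁸)/(333×10⁻⁹) = 5.965×10⁻¹⁹ J.
Energy delivered: (2.59 W)(2030 s) = 5258 J.
Photons incident: 5258 / 5.965×10⁻¹⁹ = 8.815×10²¹, i.e. 8.815×10²¹/6.022×10²³ = 0.01464 mol.
Fraction absorbed: 1 − 10^(−0.230) = 0.4112.
Photons absorbed: 0.4112 × 0.01464 = 0.006020 mol.
Product: Φ × n_abs = 0.36 × 0.006020 = 0.002167 mol.
As a count: 0.002167 × 6.022×10²³ = 1.3×10²¹.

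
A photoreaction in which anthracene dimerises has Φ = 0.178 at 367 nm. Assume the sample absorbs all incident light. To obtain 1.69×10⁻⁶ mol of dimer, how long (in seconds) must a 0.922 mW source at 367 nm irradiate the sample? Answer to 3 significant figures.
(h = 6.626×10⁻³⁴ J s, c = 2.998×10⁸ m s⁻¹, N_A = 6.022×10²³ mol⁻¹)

t ≈ 3360 s

Photons that must be absorbed: 1.69×10⁻⁶ / 0.178 = 9.494×10⁻⁶ mol.
Photon energy: hc/λ = 5.413×10⁻¹⁹ J; per mole, 3.260×10⁵ J mol⁻¹.
Energy required: 9.494×10⁻⁶ × 3.260×10⁵ = 3.095 J.
Time: 3.095 J / 0.000922 W = 3360 s.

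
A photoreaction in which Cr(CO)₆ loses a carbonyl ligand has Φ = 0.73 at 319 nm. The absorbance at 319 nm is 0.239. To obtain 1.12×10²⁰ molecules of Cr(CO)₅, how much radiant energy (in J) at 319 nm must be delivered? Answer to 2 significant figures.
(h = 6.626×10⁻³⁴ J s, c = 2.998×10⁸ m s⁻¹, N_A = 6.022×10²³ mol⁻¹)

230 J

Product: 1.12×10²⁰ / 6.022×10²³ = 1.860×10⁻⁴ mol.
Photons that must be absorbed: 1.860×10⁻⁴ / 0.73 = 2.548×10⁻⁴ mol.
Fraction absorbed: 1 − 10^(−0.239) = 0.4232.
Incident photons needed: 2.548×10⁻⁴ / 0.4232 = 6.021×10⁻⁴ mol.
Photon energy: hc/λ = 6.227×10⁻¹⁹ J; per mole, 3.750×10⁵ J mol⁻¹.
Energy required: 6.021×10⁻⁴ × 3.750×10⁵ = 230 J.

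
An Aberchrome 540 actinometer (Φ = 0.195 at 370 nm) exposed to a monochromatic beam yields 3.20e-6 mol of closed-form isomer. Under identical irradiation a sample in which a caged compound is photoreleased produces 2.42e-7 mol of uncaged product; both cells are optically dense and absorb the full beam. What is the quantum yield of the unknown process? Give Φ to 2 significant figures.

Photons absorbed by the actinometer: 3.20e-6 / 0.195 = 1.641e-5 mol.
Φ(unknown) = 2.42e-7 / 1.641e-5 = 0.015.

Φ = 0.015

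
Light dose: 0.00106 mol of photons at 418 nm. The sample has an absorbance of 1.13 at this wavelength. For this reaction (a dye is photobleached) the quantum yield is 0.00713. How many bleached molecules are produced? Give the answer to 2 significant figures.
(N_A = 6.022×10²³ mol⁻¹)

Fraction absorbed: 1 − 10^(−1.13) = 0.9259.
Photons absorbed: 0.9259 × 0.00106 = 9.815×10⁻⁴ mol.
Product: Φ × n_abs = 0.00713 × 9.815×10⁻⁴ = 6.998×10⁻⁶ mol.
As a count: 6.998×10⁻⁶ × 6.022×10²³ = 4.2×10¹⁸.

4.2×10¹⁸ bleached molecules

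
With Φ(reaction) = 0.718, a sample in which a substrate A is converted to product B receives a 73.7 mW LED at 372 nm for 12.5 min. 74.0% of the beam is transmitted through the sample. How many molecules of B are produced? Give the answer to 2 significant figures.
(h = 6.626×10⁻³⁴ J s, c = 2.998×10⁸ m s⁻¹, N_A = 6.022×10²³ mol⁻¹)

Photon energy at 372 nm: hc/λ = (6.626×10⁻³⁴)(2.998×10⁸)/(372×10⁻⁹) = 5.340×10⁻¹⁹ J.
Energy delivered: (73.7 mW)(750 s) = 55.28 J.
Photons incident: 55.28 / 5.340×10⁻¹⁹ = 1.035×10²⁰, i.e. 1.035×10²⁰/6.022×10²³ = 1.719×10⁻⁴ mol.
Fraction absorbed: 1 − 74.0/100 = 0.2600.
Photons absorbed: 0.2600 × 1.719×10⁻⁴ = 4.469×10⁻⁵ mol.
Product: Φ × n_abs = 0.718 × 4.469×10⁻⁵ = 3.209×10⁻⁵ mol.
As a count: 3.209×10⁻⁵ × 6.022×10²³ = 1.9×10¹⁹.

1.9×10¹⁹ molecules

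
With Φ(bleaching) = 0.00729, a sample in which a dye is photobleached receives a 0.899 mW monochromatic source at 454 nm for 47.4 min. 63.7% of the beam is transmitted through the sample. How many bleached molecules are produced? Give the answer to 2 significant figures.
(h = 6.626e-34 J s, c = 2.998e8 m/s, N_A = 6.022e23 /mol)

1.5e16 bleached molecules

Photon energy at 454 nm: hc/λ = (6.626e-34)(2.998e8)/(454e-9) = 4.375e-19 J.
Energy delivered: (0.899 mW)(2844 s) = 2.557 J.
Photons incident: 2.557 / 4.375e-19 = 5.845e18, i.e. 5.845e18/6.022e23 = 9.706e-6 mol.
Fraction absorbed: 1 − 63.7/100 = 0.3630.
Photons absorbed: 0.3630 × 9.706e-6 = 3.523e-6 mol.
Product: Φ × n_abs = 0.00729 × 3.523e-6 = 2.568e-8 mol.
As a count: 2.568e-8 × 6.022e23 = 1.5e16.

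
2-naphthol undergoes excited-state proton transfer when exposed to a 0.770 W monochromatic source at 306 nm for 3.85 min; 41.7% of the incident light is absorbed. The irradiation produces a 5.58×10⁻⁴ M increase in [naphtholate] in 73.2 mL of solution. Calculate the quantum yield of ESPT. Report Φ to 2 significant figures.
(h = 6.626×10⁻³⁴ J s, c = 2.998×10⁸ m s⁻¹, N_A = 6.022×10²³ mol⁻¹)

Φ = 0.22

Product: (5.58×10⁻⁴ M)(0.0732 L) = 4.085×10⁻⁵ mol.
Photon energy at 306 nm: hc/λ = (6.626×10⁻³⁴)(2.998×10⁸)/(306×10⁻⁹) = 6.492×10⁻¹⁹ J.
Energy delivered: (0.770 W)(231 s) = 177.9 J.
Photons incident: 177.9 / 6.492×10⁻¹⁹ = 2.740×10²⁰, i.e. 2.740×10²⁰/6.022×10²³ = 4.550×10⁻⁴ mol.
Photons absorbed: 0.417 × 4.550×10⁻⁴ = 1.897×10⁻⁴ mol.
Φ = 4.085×10⁻⁵ mol / 1.897×10⁻⁴ mol photons = 0.22.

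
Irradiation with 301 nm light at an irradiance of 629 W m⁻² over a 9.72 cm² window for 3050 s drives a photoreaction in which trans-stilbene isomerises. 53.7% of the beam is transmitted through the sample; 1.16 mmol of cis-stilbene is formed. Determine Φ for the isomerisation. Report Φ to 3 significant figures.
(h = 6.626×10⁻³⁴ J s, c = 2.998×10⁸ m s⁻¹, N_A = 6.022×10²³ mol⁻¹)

Product: 1.16 mmol = 0.00116 mol.
Photon energy at 301 nm: hc/λ = (6.626×10⁻³⁴)(2.998×10⁸)/(301×10⁻⁹) = 6.600×10⁻¹⁹ J.
Energy delivered: (629 W m⁻²)(9.72×10⁻⁴ m²)(3050 s) = 1865 J.
Photons incident: 1865 / 6.600×10⁻¹⁹ = 2.826×10²¹, i.e. 2.826×10²¹/6.022×10²³ = 0.004693 mol.
Fraction absorbed: 1 − 53.7/100 = 0.4630.
Photons absorbed: 0.4630 × 0.004693 = 0.002173 mol.
Φ = 0.00116 mol / 0.002173 mol photons = 0.534.

Φ = 0.534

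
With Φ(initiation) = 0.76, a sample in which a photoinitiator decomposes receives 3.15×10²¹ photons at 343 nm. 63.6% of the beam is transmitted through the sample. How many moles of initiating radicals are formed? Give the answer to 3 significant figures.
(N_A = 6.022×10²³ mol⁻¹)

Moles of photons: 3.15×10²¹ / 6.022×10²³ = 0.005231 mol.
Fraction absorbed: 1 − 63.6/100 = 0.3640.
Photons absorbed: 0.3640 × 0.005231 = 0.001904 mol.
Product: Φ × n_abs = 0.76 × 0.001904 = 0.001447 mol.

0.00145 mol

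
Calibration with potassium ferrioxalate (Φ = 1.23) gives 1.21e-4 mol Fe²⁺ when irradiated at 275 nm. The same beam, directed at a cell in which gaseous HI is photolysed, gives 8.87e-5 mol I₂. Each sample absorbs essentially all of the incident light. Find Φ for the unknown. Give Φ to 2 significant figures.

Φ = 0.90

Photons absorbed by the actinometer: 1.21e-4 / 1.23 = 9.837e-5 mol.
Φ(unknown) = 8.87e-5 / 9.837e-5 = 0.90.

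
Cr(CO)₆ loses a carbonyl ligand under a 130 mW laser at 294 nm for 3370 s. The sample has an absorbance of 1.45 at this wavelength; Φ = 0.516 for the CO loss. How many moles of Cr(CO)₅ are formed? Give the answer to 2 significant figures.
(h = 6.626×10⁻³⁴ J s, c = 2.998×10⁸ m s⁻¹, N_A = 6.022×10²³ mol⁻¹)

Photon energy at 294 nm: hc/λ = (6.626×10⁻³⁴)(2.998×10⁸)/(294×10⁻⁹) = 6.757×10⁻¹⁹ J.
Energy delivered: (130 mW)(3370 s) = 438.1 J.
Photons incident: 438.1 / 6.757×10⁻¹⁹ = 6.484×10²⁰, i.e. 6.484×10²⁰/6.022×10²³ = 0.001077 mol.
Fraction absorbed: 1 − 10^(−1.45) = 0.9645.
Photons absorbed: 0.9645 × 0.001077 = 0.001039 mol.
Product: Φ × n_abs = 0.516 × 0.001039 = 5.361×10⁻⁴ mol.

5.4×10⁻⁴ mol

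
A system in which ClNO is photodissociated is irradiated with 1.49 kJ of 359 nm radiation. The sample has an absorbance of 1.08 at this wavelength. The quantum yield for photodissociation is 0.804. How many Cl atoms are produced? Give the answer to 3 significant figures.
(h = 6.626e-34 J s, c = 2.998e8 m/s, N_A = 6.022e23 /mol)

Photon energy at 359 nm: hc/λ = (6.626e-34)(2.998e8)/(359e-9) = 5.533e-19 J.
Incident energy: 1.49 kJ = 1490 J.
Photons incident: 1490 / 5.533e-19 = 2.693e21, i.e. 2.693e21/6.022e23 = 0.004472 mol.
Fraction absorbed: 1 − 10^(−1.08) = 0.9168.
Photons absorbed: 0.9168 × 0.004472 = 0.004100 mol.
Product: Φ × n_abs = 0.804 × 0.004100 = 0.003296 mol.
As a count: 0.003296 × 6.022e23 = 1.98e21.

1.98e21 atoms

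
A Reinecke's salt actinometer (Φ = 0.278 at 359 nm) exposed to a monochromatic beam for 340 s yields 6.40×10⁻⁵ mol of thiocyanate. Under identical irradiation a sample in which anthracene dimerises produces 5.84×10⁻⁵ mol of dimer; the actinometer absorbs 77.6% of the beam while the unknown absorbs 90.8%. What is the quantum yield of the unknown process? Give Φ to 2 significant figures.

Φ = 0.22

Photons absorbed by the actinometer: 6.40×10⁻⁵ / 0.278 = 2.302×10⁻⁴ mol.
Incident flux: 2.302×10⁻⁴ / 0.776 = 2.966×10⁻⁴ einstein.
Absorbed by unknown: 0.908 × 2.966×10⁻⁴ = 2.693×10⁻⁴ mol.
Φ(unknown) = 5.84×10⁻⁵ / 2.693×10⁻⁴ = 0.22.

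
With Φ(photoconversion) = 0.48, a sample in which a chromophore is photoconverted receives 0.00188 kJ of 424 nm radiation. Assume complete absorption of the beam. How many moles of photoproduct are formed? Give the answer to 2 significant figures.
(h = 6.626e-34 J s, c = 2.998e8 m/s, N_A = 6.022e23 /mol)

Photon energy at 424 nm: hc/λ = (6.626e-34)(2.998e8)/(424e-9) = 4.685e-19 J.
Incident energy: 0.00188 kJ = 1.88 J.
Photons incident: 1.88 / 4.685e-19 = 4.013e18, i.e. 4.013e18/6.022e23 = 6.664e-6 mol.
Product: Φ × n_abs = 0.48 × 6.664e-6 = 3.199e-6 mol.

3.2e-6 mol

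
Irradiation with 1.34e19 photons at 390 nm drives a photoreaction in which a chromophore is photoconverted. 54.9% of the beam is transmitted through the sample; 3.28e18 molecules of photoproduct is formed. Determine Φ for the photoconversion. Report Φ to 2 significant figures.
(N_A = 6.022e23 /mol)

Φ = 0.54

Product: 3.28e18 / 6.022e23 = 5.447e-6 mol.
Moles of photons: 1.34e19 / 6.022e23 = 2.225e-5 mol.
Fraction absorbed: 1 − 54.9/100 = 0.4510.
Photons absorbed: 0.4510 × 2.225e-5 = 1.003e-5 mol.
Φ = 5.447e-6 mol / 1.003e-5 mol photons = 0.54.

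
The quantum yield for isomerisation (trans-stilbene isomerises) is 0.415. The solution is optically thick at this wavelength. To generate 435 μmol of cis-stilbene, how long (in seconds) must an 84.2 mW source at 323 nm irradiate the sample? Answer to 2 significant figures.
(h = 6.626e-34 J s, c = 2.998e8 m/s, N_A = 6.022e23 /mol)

t ≈ 4600 s

Product: 435 μmol = 4.35e-4 mol.
Photons that must be absorbed: 4.35e-4 / 0.415 = 0.001048 mol.
Photon energy: hc/λ = 6.150e-19 J; per mole, 3.704e5 J mol⁻¹.
Energy required: 0.001048 × 3.704e5 = 388.2 J.
Time: 388.2 J / 0.0842 W = 4600 s.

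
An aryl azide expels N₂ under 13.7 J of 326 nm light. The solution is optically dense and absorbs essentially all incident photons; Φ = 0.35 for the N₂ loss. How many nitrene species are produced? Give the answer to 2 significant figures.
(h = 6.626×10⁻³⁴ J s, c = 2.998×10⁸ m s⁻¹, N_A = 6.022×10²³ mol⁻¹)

Photon energy at 326 nm: hc/λ = (6.626×10⁻³⁴)(2.998×10⁸)/(326×10⁻⁹) = 6.093×10⁻¹⁹ J.
Photons incident: 13.7 / 6.093×10⁻¹⁹ = 2.248×10¹⁹, i.e. 2.248×10¹⁹/6.022×10²³ = 3.733×10⁻⁵ mol.
Product: Φ × n_abs = 0.35 × 3.733×10⁻⁵ = 1.307×10⁻⁵ mol.
As a count: 1.307×10⁻⁵ × 6.022×10²³ = 7.9×10¹⁸.

7.9×10¹⁸ species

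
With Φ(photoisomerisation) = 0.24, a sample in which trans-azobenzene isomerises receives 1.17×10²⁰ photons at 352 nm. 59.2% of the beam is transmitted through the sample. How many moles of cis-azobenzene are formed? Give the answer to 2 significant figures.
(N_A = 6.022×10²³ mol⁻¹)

1.9×10⁻⁵ mol

Moles of photons: 1.17×10²⁰ / 6.022×10²³ = 1.943×10⁻⁴ mol.
Fraction absorbed: 1 − 59.2/100 = 0.4080.
Photons absorbed: 0.4080 × 1.943×10⁻⁴ = 7.927×10⁻⁵ mol.
Product: Φ × n_abs = 0.24 × 7.927×10⁻⁵ = 1.902×10⁻⁵ mol.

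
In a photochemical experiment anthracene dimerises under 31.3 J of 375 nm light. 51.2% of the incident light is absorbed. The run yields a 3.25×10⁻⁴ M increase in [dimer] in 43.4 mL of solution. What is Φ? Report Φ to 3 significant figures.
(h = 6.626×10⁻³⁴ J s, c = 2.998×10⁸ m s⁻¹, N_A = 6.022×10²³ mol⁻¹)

Product: (3.25×10⁻⁴ M)(0.0434 L) = 1.411×10⁻⁵ mol.
Photon energy at 375 nm: hc/λ = (6.626×10⁻³⁴)(2.998×10⁸)/(375×10⁻⁹) = 5.297×10⁻¹⁹ J.
Photons incident: 31.3 / 5.297×10⁻¹⁹ = 5.909×10¹⁹, i.e. 5.909×10¹⁹/6.022×10²³ = 9.812×10⁻⁵ mol.
Photons absorbed: 0.512 × 9.812×10⁻⁵ = 5.024×10⁻⁵ mol.
Φ = 1.411×10⁻⁵ mol / 5.024×10⁻⁵ mol photons = 0.281.

Φ = 0.281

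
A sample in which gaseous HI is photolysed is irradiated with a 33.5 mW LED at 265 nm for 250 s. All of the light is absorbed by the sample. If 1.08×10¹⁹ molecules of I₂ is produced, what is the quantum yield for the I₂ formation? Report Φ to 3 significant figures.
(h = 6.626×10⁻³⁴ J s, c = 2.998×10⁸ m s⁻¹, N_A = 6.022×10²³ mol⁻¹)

Φ = 0.967

Product: 1.08×10¹⁹ / 6.022×10²³ = 1.793×10⁻⁵ mol.
Photon energy at 265 nm: hc/λ = (6.626×10⁻³⁴)(2.998×10⁸)/(265×10⁻⁹) = 7.496×10⁻¹⁹ J.
Energy delivered: (33.5 mW)(250 s) = 8.375 J.
Photons incident: 8.375 / 7.496×10⁻¹⁹ = 1.117×10¹⁹, i.e. 1.117×10¹⁹/6.022×10²³ = 1.855×10⁻⁵ mol.
Φ = 1.793×10⁻⁵ mol / 1.855×10⁻⁵ mol photons = 0.967.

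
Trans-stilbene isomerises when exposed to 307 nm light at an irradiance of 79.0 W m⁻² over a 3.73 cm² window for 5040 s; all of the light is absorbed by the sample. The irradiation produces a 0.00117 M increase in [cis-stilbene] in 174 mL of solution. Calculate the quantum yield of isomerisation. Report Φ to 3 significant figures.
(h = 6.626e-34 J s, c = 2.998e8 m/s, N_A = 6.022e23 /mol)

Product: (0.00117 M)(0.174 L) = 2.036e-4 mol.
Photon energy at 307 nm: hc/λ = (6.626e-34)(2.998e8)/(307e-9) = 6.471e-19 J.
Energy delivered: (79.0 W m⁻²)(3.73e-4 m²)(5040 s) = 148.5 J.
Photons incident: 148.5 / 6.471e-19 = 2.295e20, i.e. 2.295e20/6.022e23 = 3.811e-4 mol.
Φ = 2.036e-4 mol / 3.811e-4 mol photons = 0.534.

Φ = 0.534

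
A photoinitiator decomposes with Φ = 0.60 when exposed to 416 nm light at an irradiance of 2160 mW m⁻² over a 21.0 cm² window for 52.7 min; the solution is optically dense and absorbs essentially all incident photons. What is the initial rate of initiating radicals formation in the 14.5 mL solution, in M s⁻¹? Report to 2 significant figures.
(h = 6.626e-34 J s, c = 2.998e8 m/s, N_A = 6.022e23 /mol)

Photon energy at 416 nm: hc/λ = (6.626e-34)(2.998e8)/(416e-9) = 4.775e-19 J.
Energy delivered: (2160 mW m⁻²)(21.0e-4 m²)(3162 s) = 14.34 J.
Photons incident: 14.34 / 4.775e-19 = 3.003e19, i.e. 3.003e19/6.022e23 = 4.987e-5 mol.
Product formed: 0.60 × 4.987e-5 = 2.992e-5 mol.
Rate: 2.992e-5 mol / (3162 s × 0.0145 L) = 6.5e-7 M s⁻¹.

6.5e-7 M s⁻¹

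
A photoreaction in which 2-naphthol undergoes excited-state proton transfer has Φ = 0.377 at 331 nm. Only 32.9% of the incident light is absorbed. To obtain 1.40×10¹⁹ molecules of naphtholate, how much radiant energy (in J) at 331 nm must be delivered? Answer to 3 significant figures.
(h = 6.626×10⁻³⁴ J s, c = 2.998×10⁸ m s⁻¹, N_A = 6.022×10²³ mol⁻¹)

Product: 1.40×10¹⁹ / 6.022×10²³ = 2.325×10⁻⁵ mol.
Photons that must be absorbed: 2.325×10⁻⁵ / 0.377 = 6.167×10⁻⁵ mol.
Incident photons needed: 6.167×10⁻⁵ / 0.329 = 1.874×10⁻⁴ mol.
Photon energy: hc/λ = 6.001×10⁻¹⁹ J; per mole, 3.614×10⁵ J mol⁻¹.
Energy required: 1.874×10⁻⁴ × 3.614×10⁵ = 67.7 J.

67.7 J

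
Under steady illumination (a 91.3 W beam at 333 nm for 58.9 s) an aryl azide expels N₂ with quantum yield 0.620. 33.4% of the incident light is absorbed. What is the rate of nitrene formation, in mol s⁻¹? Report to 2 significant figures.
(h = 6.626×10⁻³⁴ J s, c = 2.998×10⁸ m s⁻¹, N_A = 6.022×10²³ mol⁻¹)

5.3×10⁻⁵ mol s⁻¹

Photon energy at 333 nm: hc/λ = (6.626×10⁻³⁴)(2.998×10⁸)/(333×10⁻⁹) = 5.965×10⁻¹⁹ J.
Energy delivered: (91.3 W)(58.9 s) = 5378 J.
Photons incident: 5378 / 5.965×10⁻¹⁹ = 9.016×10²¹, i.e. 9.016×10²¹/6.022×10²³ = 0.01497 mol.
Photons absorbed: 0.334 × 0.01497 = 0.005000 mol.
Product formed: 0.620 × 0.005000 = 0.003100 mol.
Rate: 0.003100 / 58.9 s = 5.3×10⁻⁵ mol s⁻¹.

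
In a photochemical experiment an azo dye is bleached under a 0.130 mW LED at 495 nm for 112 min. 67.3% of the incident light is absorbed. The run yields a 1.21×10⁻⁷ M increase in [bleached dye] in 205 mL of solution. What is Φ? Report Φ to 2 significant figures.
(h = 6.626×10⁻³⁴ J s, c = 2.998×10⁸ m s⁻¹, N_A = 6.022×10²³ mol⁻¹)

Product: (1.21×10⁻⁷ M)(0.205 L) = 2.481×10⁻⁸ mol.
Photon energy at 495 nm: hc/λ = (6.626×10⁻³⁴)(2.998×10⁸)/(495×10⁻⁹) = 4.013×10⁻¹⁹ J.
Energy delivered: (0.130 mW)(6720 s) = 0.8736 J.
Photons incident: 0.8736 / 4.013×10⁻¹⁹ = 2.177×10¹⁸, i.e. 2.177×10¹⁸/6.022×10²³ = 3.615×10⁻⁶ mol.
Photons absorbed: 0.673 × 3.615×10⁻⁶ = 2.433×10⁻⁶ mol.
Φ = 2.481×10⁻⁸ mol / 2.433×10⁻⁶ mol photons = 0.010.

Φ = 0.010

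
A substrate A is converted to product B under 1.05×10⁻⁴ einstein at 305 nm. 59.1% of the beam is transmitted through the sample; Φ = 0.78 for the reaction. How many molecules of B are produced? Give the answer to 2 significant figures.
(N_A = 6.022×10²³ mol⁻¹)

Fraction absorbed: 1 − 59.1/100 = 0.4090.
Photons absorbed: 0.4090 × 1.05×10⁻⁴ = 4.294×10⁻⁵ mol.
Product: Φ × n_abs = 0.78 × 4.294×10⁻⁵ = 3.349×10⁻⁵ mol.
As a count: 3.349×10⁻⁵ × 6.022×10²³ = 2.0×10¹⁹.

2.0×10¹⁹ molecules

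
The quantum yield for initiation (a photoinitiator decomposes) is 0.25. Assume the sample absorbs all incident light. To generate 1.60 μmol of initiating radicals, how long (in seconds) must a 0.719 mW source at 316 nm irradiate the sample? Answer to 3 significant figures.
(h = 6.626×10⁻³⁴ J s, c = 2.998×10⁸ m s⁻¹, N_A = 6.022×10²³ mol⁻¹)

Product: 1.60 μmol = 1.60×10⁻⁶ mol.
Photons that must be absorbed: 1.60×10⁻⁶ / 0.25 = 6.400×10⁻⁶ mol.
Photon energy: hc/λ = 6.286×10⁻¹⁹ J; per mole, 3.785×10⁵ J mol⁻¹.
Energy required: 6.400×10⁻⁶ × 3.785×10⁵ = 2.422 J.
Time: 2.422 J / 0.000719 W = 3370 s.

t ≈ 3370 s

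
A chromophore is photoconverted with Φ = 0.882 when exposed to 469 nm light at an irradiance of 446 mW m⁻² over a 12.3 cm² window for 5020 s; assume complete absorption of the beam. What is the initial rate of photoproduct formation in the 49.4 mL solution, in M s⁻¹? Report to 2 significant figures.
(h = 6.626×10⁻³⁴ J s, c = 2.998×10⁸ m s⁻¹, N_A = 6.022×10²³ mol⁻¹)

3.8×10⁻⁸ M s⁻¹

Photon energy at 469 nm: hc/λ = (6.626×10⁻³⁴)(2.998×10⁸)/(469×10⁻⁹) = 4.236×10⁻¹⁹ J.
Energy delivered: (446 mW m⁻²)(12.3×10⁻⁴ m²)(5020 s) = 2.754 J.
Photons incident: 2.754 / 4.236×10⁻¹⁹ = 6.501×10¹⁸, i.e. 6.501×10¹⁸/6.022×10²³ = 1.080×10⁻⁵ mol.
Product formed: 0.882 × 1.080×10⁻⁵ = 9.526×10⁻⁶ mol.
Rate: 9.526×10⁻⁶ mol / (5020 s × 0.0494 L) = 3.8×10⁻⁸ M s⁻¹.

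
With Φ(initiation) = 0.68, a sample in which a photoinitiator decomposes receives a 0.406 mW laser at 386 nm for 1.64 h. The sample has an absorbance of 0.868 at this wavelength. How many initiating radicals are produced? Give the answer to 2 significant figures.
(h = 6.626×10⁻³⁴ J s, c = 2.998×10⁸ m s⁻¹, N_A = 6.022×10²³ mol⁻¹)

2.7×10¹⁸ initiating radicals

Photon energy at 386 nm: hc/λ = (6.626×10⁻³⁴)(2.998×10⁸)/(386×10⁻⁹) = 5.146×10⁻¹⁹ J.
Energy delivered: (0.406 mW)(5904 s) = 2.397 J.
Photons incident: 2.397 / 5.146×10⁻¹⁹ = 4.658×10¹⁸, i.e. 4.658×10¹⁸/6.022×10²³ = 7.735×10⁻⁶ mol.
Fraction absorbed: 1 − 10^(−0.868) = 0.8645.
Photons absorbed: 0.8645 × 7.735×10⁻⁶ = 6.687×10⁻⁶ mol.
Product: Φ × n_abs = 0.68 × 6.687×10⁻⁶ = 4.547×10⁻⁶ mol.
As a count: 4.547×10⁻⁶ × 6.022×10²³ = 2.7×10¹⁸.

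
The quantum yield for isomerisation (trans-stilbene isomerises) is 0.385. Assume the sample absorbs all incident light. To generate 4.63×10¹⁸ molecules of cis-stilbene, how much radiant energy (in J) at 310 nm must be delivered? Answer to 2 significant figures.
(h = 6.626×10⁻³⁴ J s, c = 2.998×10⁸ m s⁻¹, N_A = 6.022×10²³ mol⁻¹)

7.7 J

Product: 4.63×10¹⁸ / 6.022×10²³ = 7.688×10⁻⁶ mol.
Photons that must be absorbed: 7.688×10⁻⁶ / 0.385 = 1.997×10⁻⁵ mol.
Photon energy: hc/λ = 6.408×10⁻¹⁹ J; per mole, 3.859×10⁵ J mol⁻¹.
Energy required: 1.997×10⁻⁵ × 3.859×10⁵ = 7.7 J.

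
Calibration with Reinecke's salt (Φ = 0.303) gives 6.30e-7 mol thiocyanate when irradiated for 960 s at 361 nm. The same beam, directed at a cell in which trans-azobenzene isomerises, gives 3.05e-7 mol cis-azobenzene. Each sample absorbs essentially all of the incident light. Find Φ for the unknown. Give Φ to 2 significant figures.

Φ = 0.15

Photons absorbed by the actinometer: 6.30e-7 / 0.303 = 2.079e-6 mol.
Φ(unknown) = 3.05e-7 / 2.079e-6 = 0.15.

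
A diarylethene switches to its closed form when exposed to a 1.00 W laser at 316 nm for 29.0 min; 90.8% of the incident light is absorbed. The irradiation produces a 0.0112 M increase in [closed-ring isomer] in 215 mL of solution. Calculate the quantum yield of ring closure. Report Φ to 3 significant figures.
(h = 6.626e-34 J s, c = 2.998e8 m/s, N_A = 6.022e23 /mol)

Φ = 0.577

Product: (0.0112 M)(0.215 L) = 0.002408 mol.
Photon energy at 316 nm: hc/λ = (6.626e-34)(2.998e8)/(316e-9) = 6.286e-19 J.
Energy delivered: (1.00 W)(1740 s) = 1740 J.
Photons incident: 1740 / 6.286e-19 = 2.768e21, i.e. 2.768e21/6.022e23 = 0.004596 mol.
Photons absorbed: 0.908 × 0.004596 = 0.004173 mol.
Φ = 0.002408 mol / 0.004173 mol photons = 0.577.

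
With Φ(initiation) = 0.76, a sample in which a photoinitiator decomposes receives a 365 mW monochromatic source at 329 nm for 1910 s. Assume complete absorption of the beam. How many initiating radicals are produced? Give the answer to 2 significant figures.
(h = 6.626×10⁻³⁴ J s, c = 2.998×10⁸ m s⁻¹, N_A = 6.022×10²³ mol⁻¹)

8.8×10²⁰ initiating radicals

Photon energy at 329 nm: hc/λ = (6.626×10⁻³⁴)(2.998×10⁸)/(329×10⁻⁹) = 6.038×10⁻¹⁹ J.
Energy delivered: (365 mW)(1910 s) = 697.2 J.
Photons incident: 697.2 / 6.038×10⁻¹⁹ = 1.155×10²¹, i.e. 1.155×10²¹/6.022×10²³ = 0.001918 mol.
Product: Φ × n_abs = 0.76 × 0.001918 = 0.001458 mol.
As a count: 0.001458 × 6.022×10²³ = 8.8×10²⁰.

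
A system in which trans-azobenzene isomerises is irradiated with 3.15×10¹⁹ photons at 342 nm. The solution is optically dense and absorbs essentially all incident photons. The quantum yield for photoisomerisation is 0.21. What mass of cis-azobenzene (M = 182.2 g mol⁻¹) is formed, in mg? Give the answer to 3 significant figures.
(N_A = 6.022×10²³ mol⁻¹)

Moles of photons: 3.15×10¹⁹ / 6.022×10²³ = 5.231×10⁻⁵ mol.
Product: Φ × n_abs = 0.21 × 5.231×10⁻⁵ = 1.099×10⁻⁵ mol.
Mass: 1.099×10⁻⁵ × 182.2 = 0.002002 g = 2.00 mg.

2.00 mg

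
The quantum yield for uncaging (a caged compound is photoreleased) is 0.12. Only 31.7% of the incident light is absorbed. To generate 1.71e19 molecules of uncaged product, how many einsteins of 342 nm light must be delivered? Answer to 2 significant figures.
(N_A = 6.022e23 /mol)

7.5e-4 einstein

Product: 1.71e19 / 6.022e23 = 2.840e-5 mol.
Photons that must be absorbed: 2.840e-5 / 0.12 = 2.367e-4 mol.
Incident photons needed: 2.367e-4 / 0.317 = 7.467e-4 mol.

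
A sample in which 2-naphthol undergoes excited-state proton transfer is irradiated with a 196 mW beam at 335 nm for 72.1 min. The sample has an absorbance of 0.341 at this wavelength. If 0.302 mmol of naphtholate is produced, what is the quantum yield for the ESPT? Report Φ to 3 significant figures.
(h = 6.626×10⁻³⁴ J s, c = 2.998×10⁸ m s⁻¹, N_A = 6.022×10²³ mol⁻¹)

Φ = 0.234

Product: 0.302 mmol = 3.02×10⁻⁴ mol.
Photon energy at 335 nm: hc/λ = (6.626×10⁻³⁴)(2.998×10⁸)/(335×10⁻⁹) = 5.930×10⁻¹⁹ J.
Energy delivered: (196 mW)(4326 s) = 847.9 J.
Photons incident: 847.9 / 5.930×10⁻¹⁹ = 1.430×10²¹, i.e. 1.430×10²¹/6.022×10²³ = 0.002375 mol.
Fraction absorbed: 1 − 10^(−0.341) = 0.5440.
Photons absorbed: 0.5440 × 0.002375 = 0.001292 mol.
Φ = 3.02×10⁻⁴ mol / 0.001292 mol photons = 0.234.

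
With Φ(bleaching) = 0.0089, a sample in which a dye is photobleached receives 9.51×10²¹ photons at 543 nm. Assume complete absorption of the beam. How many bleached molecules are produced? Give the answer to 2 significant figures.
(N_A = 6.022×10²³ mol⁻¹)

8.5×10¹⁹ bleached molecules

Moles of photons: 9.51×10²¹ / 6.022×10²³ = 0.01579 mol.
Product: Φ × n_abs = 0.0089 × 0.01579 = 1.405×10⁻⁴ mol.
As a count: 1.405×10⁻⁴ × 6.022×10²³ = 8.5×10¹⁹.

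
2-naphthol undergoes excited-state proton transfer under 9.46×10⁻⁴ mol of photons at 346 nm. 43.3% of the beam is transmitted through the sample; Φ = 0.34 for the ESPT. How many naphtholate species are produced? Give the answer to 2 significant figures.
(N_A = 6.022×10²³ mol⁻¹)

Fraction absorbed: 1 − 43.3/100 = 0.5670.
Photons absorbed: 0.5670 × 9.46×10⁻⁴ = 5.364×10⁻⁴ mol.
Product: Φ × n_abs = 0.34 × 5.364×10⁻⁴ = 1.824×10⁻⁴ mol.
As a count: 1.824×10⁻⁴ × 6.022×10²³ = 1.1×10²⁰.

1.1×10²⁰ species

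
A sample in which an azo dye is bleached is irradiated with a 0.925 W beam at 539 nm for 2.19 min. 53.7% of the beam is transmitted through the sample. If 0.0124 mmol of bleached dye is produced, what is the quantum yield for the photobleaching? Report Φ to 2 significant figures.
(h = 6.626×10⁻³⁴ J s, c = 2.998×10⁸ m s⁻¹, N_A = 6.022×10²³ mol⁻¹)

Φ = 0.049

Product: 0.0124 mmol = 1.24×10⁻⁵ mol.
Photon energy at 539 nm: hc/λ = (6.626×10⁻³⁴)(2.998×10⁸)/(539×10⁻⁹) = 3.685×10⁻¹⁹ J.
Energy delivered: (0.925 W)(131.4 s) = 121.5 J.
Photons incident: 121.5 / 3.685×10⁻¹⁹ = 3.297×10²⁰, i.e. 3.297×10²⁰/6.022×10²³ = 5.475×10⁻⁴ mol.
Fraction absorbed: 1 − 53.7/100 = 0.4630.
Photons absorbed: 0.4630 × 5.475×10⁻⁴ = 2.535×10⁻⁴ mol.
Φ = 1.24×10⁻⁵ mol / 2.535×10⁻⁴ mol photons = 0.049.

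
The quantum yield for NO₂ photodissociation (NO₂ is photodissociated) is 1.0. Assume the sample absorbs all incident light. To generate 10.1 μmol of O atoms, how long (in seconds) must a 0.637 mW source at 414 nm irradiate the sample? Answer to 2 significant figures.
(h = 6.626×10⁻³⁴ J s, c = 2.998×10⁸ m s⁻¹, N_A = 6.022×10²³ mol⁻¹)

t ≈ 4600 s

Product: 10.1 μmol = 1.01×10⁻⁵ mol.
Photons that must be absorbed: 1.01×10⁻⁵ / 1.0 = 1.010×10⁻⁵ mol.
Photon energy: hc/λ = 4.798×10⁻¹⁹ J; per mole, 2.889×10⁵ J mol⁻¹.
Energy required: 1.010×10⁻⁵ × 2.889×10⁵ = 2.918 J.
Time: 2.918 J / 0.000637 W = 4600 s.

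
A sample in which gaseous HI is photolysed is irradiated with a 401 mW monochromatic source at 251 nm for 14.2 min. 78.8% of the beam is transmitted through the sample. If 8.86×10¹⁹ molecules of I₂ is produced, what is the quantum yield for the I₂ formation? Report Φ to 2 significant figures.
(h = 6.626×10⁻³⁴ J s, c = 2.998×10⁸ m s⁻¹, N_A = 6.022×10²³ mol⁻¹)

Φ = 0.97

Product: 8.86×10¹⁹ / 6.022×10²³ = 1.471×10⁻⁴ mol.
Photon energy at 251 nm: hc/λ = (6.626×10⁻³⁴)(2.998×10⁸)/(251×10⁻⁹) = 7.914×10⁻¹⁹ J.
Energy delivered: (401 mW)(852 s) = 341.7 J.
Photons incident: 341.7 / 7.914×10⁻¹⁹ = 4.318×10²⁰, i.e. 4.318×10²⁰/6.022×10²³ = 7.170×10⁻⁴ mol.
Fraction absorbed: 1 − 78.8/100 = 0.2120.
Photons absorbed: 0.2120 × 7.170×10⁻⁴ = 1.520×10⁻⁴ mol.
Φ = 1.471×10⁻⁴ mol / 1.520×10⁻⁴ mol photons = 0.97.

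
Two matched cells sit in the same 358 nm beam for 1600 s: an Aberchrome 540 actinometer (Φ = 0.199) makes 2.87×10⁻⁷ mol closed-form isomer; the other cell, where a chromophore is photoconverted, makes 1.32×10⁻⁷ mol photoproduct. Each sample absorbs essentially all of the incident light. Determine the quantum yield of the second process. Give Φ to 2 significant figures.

Photons absorbed by the actinometer: 2.87×10⁻⁷ / 0.199 = 1.442×10⁻⁶ mol.
Φ(unknown) = 1.32×10⁻⁷ / 1.442×10⁻⁶ = 0.092.

Φ = 0.092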